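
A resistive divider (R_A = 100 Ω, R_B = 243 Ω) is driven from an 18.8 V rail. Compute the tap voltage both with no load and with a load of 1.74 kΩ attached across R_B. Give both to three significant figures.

Open-circuit: V = 18.8 × 243/(100 + 243) = 13.3 V.
With the load, R_B becomes R_B‖R_L = 213.2 Ω, so V = 18.8 × 213.2/313.2 = 12.8 V.

Unloaded: 13.3 V; loaded: 12.8 V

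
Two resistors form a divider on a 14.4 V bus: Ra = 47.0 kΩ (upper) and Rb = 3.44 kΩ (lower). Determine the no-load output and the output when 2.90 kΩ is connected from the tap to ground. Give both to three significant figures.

Open-circuit: V = 14.4 × 3.44/(47.0 + 3.44) = 0.982 V.
With the load, Rb becomes Rb‖R_L = 1.574 kΩ, so V = 14.4 × 1.574/48.57 = 0.466 V.

Unloaded: 0.982 V; loaded: 0.466 V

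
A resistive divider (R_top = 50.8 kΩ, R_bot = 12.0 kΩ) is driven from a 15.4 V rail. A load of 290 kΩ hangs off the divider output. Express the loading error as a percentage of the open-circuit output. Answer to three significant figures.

3.24 %

The divider's output (Thévenin) resistance is R_top‖R_bot = 9.707 kΩ.
Fractional drop under load = R_th/(R_th + R_L) = 9.707 / (9.707 + 290) = 0.03239.
So the output falls by 3.24 %.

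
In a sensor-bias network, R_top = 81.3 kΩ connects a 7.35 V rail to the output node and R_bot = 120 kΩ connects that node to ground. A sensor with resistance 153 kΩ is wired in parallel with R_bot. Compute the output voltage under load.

The load sits in parallel with R_bot: R_bot‖R_L = (120 × 153) / (120 + 153) = 67.25 kΩ.
V_out = 7.35 × 67.25 / (81.3 + 67.25) = 7.35 × 67.25/148.6 = 3.33 V.

V_out ≈ 3.33 V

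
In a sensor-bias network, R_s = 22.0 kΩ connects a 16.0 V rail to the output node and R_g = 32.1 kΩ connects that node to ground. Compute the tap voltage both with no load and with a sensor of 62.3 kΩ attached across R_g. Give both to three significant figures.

Unloaded: 9.49 V; loaded: 7.85 V

Open-circuit: V = 16.0 × 32.1/(22.0 + 32.1) = 9.49 V.
With the load, R_g becomes R_g‖R_L = 21.18 kΩ, so V = 16.0 × 21.18/43.18 = 7.85 V.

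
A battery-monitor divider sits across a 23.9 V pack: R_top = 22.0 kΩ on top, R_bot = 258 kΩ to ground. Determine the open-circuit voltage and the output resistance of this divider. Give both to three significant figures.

V_th is the open-circuit tap voltage: 23.9 × 258/(22.0 + 258) = 22.0 V.
With the supply zeroed, R_top and R_bot appear in parallel from the tap: R_th = R_top‖R_bot = (22.0 × 258)/280.0 = 20.3 kΩ.

V_th = 22.0 V, R_th = 20.3 kΩ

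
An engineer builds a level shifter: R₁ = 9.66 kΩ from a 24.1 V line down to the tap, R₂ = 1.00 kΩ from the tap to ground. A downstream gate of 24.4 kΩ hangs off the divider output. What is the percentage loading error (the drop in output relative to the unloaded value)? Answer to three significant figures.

The divider's output (Thévenin) resistance is R₁‖R₂ = 0.9062 kΩ.
Fractional drop under load = R_th/(R_th + R_L) = 0.9062 / (0.9062 + 24.4) = 0.03581.
So the output falls by 3.58 %.

3.58 %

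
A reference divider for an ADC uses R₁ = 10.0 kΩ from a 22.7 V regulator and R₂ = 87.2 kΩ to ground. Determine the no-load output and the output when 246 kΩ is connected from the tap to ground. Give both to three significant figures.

Open-circuit: V = 22.7 × 87.2/(10.0 + 87.2) = 20.4 V.
With the load, R₂ becomes R₂‖R_L = 64.38 kΩ, so V = 22.7 × 64.38/74.38 = 19.6 V.

Unloaded: 20.4 V; loaded: 19.6 V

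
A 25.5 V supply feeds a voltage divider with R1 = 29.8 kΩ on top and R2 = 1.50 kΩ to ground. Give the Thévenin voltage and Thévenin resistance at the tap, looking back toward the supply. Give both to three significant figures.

V_th = 1.22 V, R_th = 1.43 kΩ

V_th is the open-circuit tap voltage: 25.5 × 1.50/(29.8 + 1.50) = 1.22 V.
With the supply zeroed, R1 and R2 appear in parallel from the tap: R_th = R1‖R2 = (29.8 × 1.50)/31.30 = 1.43 kΩ.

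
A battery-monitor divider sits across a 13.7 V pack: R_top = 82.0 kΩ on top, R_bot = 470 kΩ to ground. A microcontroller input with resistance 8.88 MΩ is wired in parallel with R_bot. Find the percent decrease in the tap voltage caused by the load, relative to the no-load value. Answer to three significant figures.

The divider's output (Thévenin) resistance is R_top‖R_bot = 69.82 kΩ.
Fractional drop under load = R_th/(R_th + R_L) = 69.82 / (69.82 + 8880) = 0.007801.
So the output falls by 0.780 %.

0.780 %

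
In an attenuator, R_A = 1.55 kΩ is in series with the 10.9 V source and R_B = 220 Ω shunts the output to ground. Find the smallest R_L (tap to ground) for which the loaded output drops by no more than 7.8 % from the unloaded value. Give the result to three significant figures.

R_L(min) ≈ 2.28 kΩ

Output resistance R_th = R_A‖R_B = (1550 × 220)/1770 = 192.7 Ω.
The fractional drop is R_th/(R_th + R_L); requiring this ≤ 0.0780 gives R_L ≥ R_th(1/0.0780 − 1) = 192.7 × 11.82 = 2.28 kΩ.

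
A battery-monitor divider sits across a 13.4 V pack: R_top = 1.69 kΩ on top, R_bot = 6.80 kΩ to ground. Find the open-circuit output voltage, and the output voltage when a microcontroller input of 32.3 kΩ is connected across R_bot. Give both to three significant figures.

Open-circuit: V = 13.4 × 6.80/(1.69 + 6.80) = 10.7 V.
With the load, R_bot becomes R_bot‖R_L = 5.617 kΩ, so V = 13.4 × 5.617/7.307 = 10.3 V.

Unloaded: 10.7 V; loaded: 10.3 V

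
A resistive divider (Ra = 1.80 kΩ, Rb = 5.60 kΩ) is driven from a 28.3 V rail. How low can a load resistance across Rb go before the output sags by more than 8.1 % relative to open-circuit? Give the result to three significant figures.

R_L(min) ≈ 15.5 kΩ

Output resistance R_th = Ra‖Rb = (1.80 × 5.60)/7.400 = 1.362 kΩ.
The fractional drop is R_th/(R_th + R_L); requiring this ≤ 0.0810 gives R_L ≥ R_th(1/0.0810 − 1) = 1.362 × 11.35 = 15.5 kΩ.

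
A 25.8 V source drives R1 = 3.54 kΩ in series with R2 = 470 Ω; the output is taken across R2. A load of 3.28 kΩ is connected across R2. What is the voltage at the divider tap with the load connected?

The load sits in parallel with R2: R2‖R_L = (470 × 3280) / (470 + 3280) = 411.1 Ω.
V_out = 25.8 × 411.1 / (3540 + 411.1) = 25.8 × 411.1/3951 = 2.68 V.

V_out ≈ 2.68 V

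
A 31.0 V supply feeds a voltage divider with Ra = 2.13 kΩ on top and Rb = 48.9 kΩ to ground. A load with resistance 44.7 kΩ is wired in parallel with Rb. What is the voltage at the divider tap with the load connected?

V_out ≈ 28.4 V

The load sits in parallel with Rb: Rb‖R_L = (48.9 × 44.7) / (48.9 + 44.7) = 23.35 kΩ.
V_out = 31.0 × 23.35 / (2.13 + 23.35) = 31.0 × 23.35/25.48 = 28.4 V.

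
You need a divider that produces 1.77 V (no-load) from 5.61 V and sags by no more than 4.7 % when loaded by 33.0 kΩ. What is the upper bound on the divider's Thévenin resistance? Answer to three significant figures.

Loading drop = R_th/(R_th + R_L) ≤ 0.0470, so R_th ≤ R_L · ε/(1−ε) = 33.0 kΩ × 0.0470/0.9530 = 1.63 kΩ.

R_th ≤ 1.63 kΩ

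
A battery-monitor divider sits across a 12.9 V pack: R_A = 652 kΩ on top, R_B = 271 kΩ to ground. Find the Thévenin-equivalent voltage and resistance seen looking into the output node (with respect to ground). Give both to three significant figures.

V_th is the open-circuit tap voltage: 12.9 × 271/(652 + 271) = 3.79 V.
With the supply zeroed, R_A and R_B appear in parallel from the tap: R_th = R_A‖R_B = (652 × 271)/923.0 = 191 kΩ.

V_th = 3.79 V, R_th = 191 kΩ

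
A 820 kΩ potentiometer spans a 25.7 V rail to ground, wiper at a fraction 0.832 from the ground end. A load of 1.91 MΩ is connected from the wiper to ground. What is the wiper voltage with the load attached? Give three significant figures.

V ≈ 20.2 V

The wiper splits the pot into (1−α)R = 137.8 kΩ above and αR = 682.2 kΩ below.
Lower section ‖ load = 502.7 kΩ.
V_wiper = 25.7 × 502.7/(137.8 + 502.7) = 20.2 V.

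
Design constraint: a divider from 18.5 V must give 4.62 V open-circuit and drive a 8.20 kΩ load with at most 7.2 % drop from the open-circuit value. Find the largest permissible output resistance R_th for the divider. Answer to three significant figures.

Loading drop = R_th/(R_th + R_L) ≤ 0.0720, so R_th ≤ R_L · ε/(1−ε) = 8.20 kΩ × 0.0720/0.9280 = 636 Ω.

R_th ≤ 636 Ω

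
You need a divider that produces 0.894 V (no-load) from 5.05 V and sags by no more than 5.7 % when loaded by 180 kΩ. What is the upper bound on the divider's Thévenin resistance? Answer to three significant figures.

Loading drop = R_th/(R_th + R_L) ≤ 0.0570, so R_th ≤ R_L · ε/(1−ε) = 180 kΩ × 0.0570/0.9430 = 10.9 kΩ.

R_th ≤ 10.9 kΩ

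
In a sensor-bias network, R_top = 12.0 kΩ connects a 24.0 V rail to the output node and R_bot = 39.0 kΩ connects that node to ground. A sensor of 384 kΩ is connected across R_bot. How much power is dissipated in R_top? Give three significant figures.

P ≈ 3.08 mW

Total resistance from the source is R_top + (R_bot‖R_L) = 47.40 kΩ, so I = 24.0/47.40 kΩ = 0.5063 mA.
P = I²·R_top = (0.5063 mA)² × 12.0 kΩ = 3.08 mW.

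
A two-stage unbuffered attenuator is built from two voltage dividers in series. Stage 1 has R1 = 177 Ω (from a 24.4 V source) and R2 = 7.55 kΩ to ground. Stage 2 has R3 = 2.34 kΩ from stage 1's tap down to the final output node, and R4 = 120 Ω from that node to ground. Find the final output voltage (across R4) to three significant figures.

Stage 2 presents R3+R4 = 2460 Ω as a load on stage 1's tap.
Stage 1's lower leg becomes R2‖(R3+R4) = 1855 Ω, so V_mid = 24.4 × 1855/2032 = 22.28 V.
Stage 2 is itself unloaded: V_out = V_mid × R4/(R3+R4) = 22.28 × 120/2460 = 1.09 V.

V_out ≈ 1.09 V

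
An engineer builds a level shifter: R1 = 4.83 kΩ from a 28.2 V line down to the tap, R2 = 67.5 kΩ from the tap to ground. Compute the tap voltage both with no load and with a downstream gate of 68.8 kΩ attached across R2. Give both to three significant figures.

Unloaded: 26.3 V; loaded: 24.7 V

Open-circuit: V = 28.2 × 67.5/(4.83 + 67.5) = 26.3 V.
With the load, R2 becomes R2‖R_L = 34.07 kΩ, so V = 28.2 × 34.07/38.90 = 24.7 V.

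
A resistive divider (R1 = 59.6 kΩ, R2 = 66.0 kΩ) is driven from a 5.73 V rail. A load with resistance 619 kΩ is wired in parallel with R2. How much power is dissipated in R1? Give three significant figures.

Total resistance from the source is R1 + (R2‖R_L) = 119.2 kΩ, so I = 5.73/119.2 kΩ = 0.04805 mA.
P = I²·R1 = (0.04805 mA)² × 59.6 kΩ = 0.138 mW.

P ≈ 0.138 mW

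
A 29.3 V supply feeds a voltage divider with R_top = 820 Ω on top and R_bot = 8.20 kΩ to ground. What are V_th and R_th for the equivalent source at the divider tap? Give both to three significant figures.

V_th is the open-circuit tap voltage: 29.3 × 8200/(820 + 8200) = 26.6 V.
With the supply zeroed, R_top and R_bot appear in parallel from the tap: R_th = R_top‖R_bot = (820 × 8200)/9020 = 745 Ω.

V_th = 26.6 V, R_th = 745 Ω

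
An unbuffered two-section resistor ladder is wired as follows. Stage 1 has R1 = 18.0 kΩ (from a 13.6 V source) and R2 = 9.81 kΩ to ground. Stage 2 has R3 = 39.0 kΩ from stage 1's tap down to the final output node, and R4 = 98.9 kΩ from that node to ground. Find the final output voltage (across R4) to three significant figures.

V_out ≈ 3.29 V

Stage 2 presents R3+R4 = 137.9 kΩ as a load on stage 1's tap.
Stage 1's lower leg becomes R2‖(R3+R4) = 9.158 kΩ, so V_mid = 13.6 × 9.158/27.16 = 4.586 V.
Stage 2 is itself unloaded: V_out = V_mid × R4/(R3+R4) = 4.586 × 98.9/137.9 = 3.29 V.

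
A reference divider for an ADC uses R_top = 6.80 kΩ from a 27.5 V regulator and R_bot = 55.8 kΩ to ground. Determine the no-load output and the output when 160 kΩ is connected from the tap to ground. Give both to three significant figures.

Unloaded: 24.5 V; loaded: 23.6 V

Open-circuit: V = 27.5 × 55.8/(6.80 + 55.8) = 24.5 V.
With the load, R_bot becomes R_bot‖R_L = 41.37 kΩ, so V = 27.5 × 41.37/48.17 = 23.6 V.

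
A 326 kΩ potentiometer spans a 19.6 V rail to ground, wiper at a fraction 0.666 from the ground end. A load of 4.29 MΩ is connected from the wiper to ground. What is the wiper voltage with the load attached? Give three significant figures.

The wiper splits the pot into (1−α)R = 108.9 kΩ above and αR = 217.1 kΩ below.
Lower section ‖ load = 206.7 kΩ.
V_wiper = 19.6 × 206.7/(108.9 + 206.7) = 12.8 V.

V ≈ 12.8 V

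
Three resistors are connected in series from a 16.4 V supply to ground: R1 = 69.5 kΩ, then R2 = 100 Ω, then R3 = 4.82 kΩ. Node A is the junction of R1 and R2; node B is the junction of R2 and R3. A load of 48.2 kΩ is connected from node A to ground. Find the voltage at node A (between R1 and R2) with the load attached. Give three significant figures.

Below node A the series string R2+R3 = 4920 Ω sits in parallel with the 48200 Ω load: 4464 Ω.
V_A = 16.4 × 4464/(69500 + 4464) = 0.990 V.

V ≈ 0.990 V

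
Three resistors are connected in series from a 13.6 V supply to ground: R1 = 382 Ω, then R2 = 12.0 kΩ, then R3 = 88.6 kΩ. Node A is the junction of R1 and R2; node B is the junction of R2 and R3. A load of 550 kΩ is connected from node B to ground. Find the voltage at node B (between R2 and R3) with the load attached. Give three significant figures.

V ≈ 11.7 V

At node B, R3 is in parallel with the load: R3‖R_L = 76310 Ω.
Below node A the resistance is R2 + (R3‖R_L) = 88310 Ω, so V_A = 13.6 × 88310/88690 = 13.54 V.
Then V_B = V_A × (R3‖R_L)/(R2 + R3‖R_L) = 13.54 × 76310/88310 = 11.7 V.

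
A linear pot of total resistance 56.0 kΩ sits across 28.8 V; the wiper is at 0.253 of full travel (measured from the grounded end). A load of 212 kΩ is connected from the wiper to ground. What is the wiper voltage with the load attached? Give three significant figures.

The wiper splits the pot into (1−α)R = 41.83 kΩ above and αR = 14.17 kΩ below.
Lower section ‖ load = 13.28 kΩ.
V_wiper = 28.8 × 13.28/(41.83 + 13.28) = 6.94 V.

V ≈ 6.94 V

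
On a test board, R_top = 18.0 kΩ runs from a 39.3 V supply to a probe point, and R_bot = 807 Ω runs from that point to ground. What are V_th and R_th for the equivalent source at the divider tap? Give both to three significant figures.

V_th is the open-circuit tap voltage: 39.3 × 807/(18000 + 807) = 1.69 V.
With the supply zeroed, R_top and R_bot appear in parallel from the tap: R_th = R_top‖R_bot = (18000 × 807)/18810 = 772 Ω.

V_th = 1.69 V, R_th = 772 Ω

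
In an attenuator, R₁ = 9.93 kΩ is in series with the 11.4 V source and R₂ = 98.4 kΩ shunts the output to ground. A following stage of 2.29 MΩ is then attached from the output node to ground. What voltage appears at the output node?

The load sits in parallel with R₂: R₂‖R_L = (98.4 × 2290) / (98.4 + 2290) = 94.35 kΩ.
V_out = 11.4 × 94.35 / (9.93 + 94.35) = 11.4 × 94.35/104.3 = 10.3 V.

V_out ≈ 10.3 V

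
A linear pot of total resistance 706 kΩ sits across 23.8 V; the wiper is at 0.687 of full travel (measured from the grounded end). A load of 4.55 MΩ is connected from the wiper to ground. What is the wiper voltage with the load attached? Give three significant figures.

The wiper splits the pot into (1−α)R = 221.0 kΩ above and αR = 485.0 kΩ below.
Lower section ‖ load = 438.3 kΩ.
V_wiper = 23.8 × 438.3/(221.0 + 438.3) = 15.8 V.

V ≈ 15.8 V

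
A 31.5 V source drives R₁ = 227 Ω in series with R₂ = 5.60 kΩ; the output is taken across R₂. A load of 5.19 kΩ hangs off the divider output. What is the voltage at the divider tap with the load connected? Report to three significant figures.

The load sits in parallel with R₂: R₂‖R_L = (5600 × 5190) / (5600 + 5190) = 2694 Ω.
V_out = 31.5 × 2694 / (227 + 2694) = 31.5 × 2694/2921 = 29.1 V.
(Unloaded it would have been 30.3 V.)

V_out ≈ 29.1 V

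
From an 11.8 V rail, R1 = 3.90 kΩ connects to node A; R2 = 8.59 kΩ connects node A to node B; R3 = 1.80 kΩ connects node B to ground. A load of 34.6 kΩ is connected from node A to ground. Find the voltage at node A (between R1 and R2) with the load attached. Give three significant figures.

Below node A the series string R2+R3 = 10.39 kΩ sits in parallel with the 34.6 kΩ load: 7.991 kΩ.
V_A = 11.8 × 7.991/(3.90 + 7.991) = 7.93 V.

V ≈ 7.93 V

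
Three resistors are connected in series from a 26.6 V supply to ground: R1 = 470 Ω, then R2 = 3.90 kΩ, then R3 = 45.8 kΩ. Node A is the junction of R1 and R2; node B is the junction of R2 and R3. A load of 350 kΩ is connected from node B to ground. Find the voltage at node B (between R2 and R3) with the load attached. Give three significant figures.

At node B, R3 is in parallel with the load: R3‖R_L = 40500 Ω.
Below node A the resistance is R2 + (R3‖R_L) = 44400 Ω, so V_A = 26.6 × 44400/44870 = 26.32 V.
Then V_B = V_A × (R3‖R_L)/(R2 + R3‖R_L) = 26.32 × 40500/44400 = 24.0 V.

V ≈ 24.0 V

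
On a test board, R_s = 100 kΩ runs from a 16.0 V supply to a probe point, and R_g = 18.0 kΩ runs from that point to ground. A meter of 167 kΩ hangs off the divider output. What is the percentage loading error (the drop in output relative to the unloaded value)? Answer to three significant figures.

Unloaded V = 16.0 × 18.0/118.0 = 2.4407 V.
Loaded: R_g‖R_L = 16.25 kΩ, giving V = 16.0 × 16.25/116.2 = 2.2364 V.
Drop = (2.4407 − 2.2364) / 2.4407 = 8.37 %.

8.37 %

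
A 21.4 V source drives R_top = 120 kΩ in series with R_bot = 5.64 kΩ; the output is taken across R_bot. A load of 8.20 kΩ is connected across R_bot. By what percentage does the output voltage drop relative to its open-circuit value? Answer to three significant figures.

The divider's output (Thévenin) resistance is R_top‖R_bot = 5.387 kΩ.
Fractional drop under load = R_th/(R_th + R_L) = 5.387 / (5.387 + 8.20) = 0.3965.
So the output falls by 39.6 %.

39.6 %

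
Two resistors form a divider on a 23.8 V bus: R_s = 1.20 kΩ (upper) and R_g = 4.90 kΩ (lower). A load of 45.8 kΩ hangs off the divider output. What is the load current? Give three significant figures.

R_g‖R_L = 4.426 kΩ; V_out = 23.8 × 4.426/5.626 = 18.72 V.
I_L = V_out / R_L = 18.72 / 45.8 kΩ = 0.409 mA.

I_L ≈ 0.409 mA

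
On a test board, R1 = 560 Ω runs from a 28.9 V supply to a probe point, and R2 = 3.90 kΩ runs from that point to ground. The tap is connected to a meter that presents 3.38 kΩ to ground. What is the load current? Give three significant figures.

R2‖R_L = 1811 Ω; V_out = 28.9 × 1811/2371 = 22.07 V.
I_L = V_out / R_L = 22.07 / 3.38 kΩ = 6.53 mA.

I_L ≈ 6.53 mA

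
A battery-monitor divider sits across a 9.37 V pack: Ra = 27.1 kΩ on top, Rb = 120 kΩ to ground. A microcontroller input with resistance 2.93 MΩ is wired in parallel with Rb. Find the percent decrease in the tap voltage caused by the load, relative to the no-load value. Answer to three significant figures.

0.749 %

The divider's output (Thévenin) resistance is Ra‖Rb = 22.11 kΩ.
Fractional drop under load = R_th/(R_th + R_L) = 22.11 / (22.11 + 2930) = 0.007489.
So the output falls by 0.749 %.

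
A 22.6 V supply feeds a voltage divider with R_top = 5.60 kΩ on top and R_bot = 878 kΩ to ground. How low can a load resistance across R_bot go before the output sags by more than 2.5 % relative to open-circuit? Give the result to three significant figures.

R_L(min) ≈ 217 kΩ

Output resistance R_th = R_top‖R_bot = (5.60 × 878)/883.6 = 5.565 kΩ.
The fractional drop is R_th/(R_th + R_L); requiring this ≤ 0.0250 gives R_L ≥ R_th(1/0.0250 − 1) = 5.565 × 39.00 = 217 kΩ.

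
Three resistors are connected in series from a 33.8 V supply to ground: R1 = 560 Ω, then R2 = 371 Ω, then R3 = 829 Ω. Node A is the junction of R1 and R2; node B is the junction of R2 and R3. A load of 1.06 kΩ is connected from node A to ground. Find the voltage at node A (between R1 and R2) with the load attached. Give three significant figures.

Below node A the series string R2+R3 = 1200 Ω sits in parallel with the 1060 Ω load: 562.8 Ω.
V_A = 33.8 × 562.8/(560 + 562.8) = 16.9 V.

V ≈ 16.9 V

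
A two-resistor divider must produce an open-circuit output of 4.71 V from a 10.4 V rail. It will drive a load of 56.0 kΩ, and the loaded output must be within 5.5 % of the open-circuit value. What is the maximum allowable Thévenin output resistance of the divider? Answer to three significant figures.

Loading drop = R_th/(R_th + R_L) ≤ 0.0550, so R_th ≤ R_L · ε/(1−ε) = 56.0 kΩ × 0.0550/0.9450 = 3.26 kΩ.
(Any R1, R2 with R2/(R1+R2) = 0.453 and R1‖R2 ≤ 3.26 kΩ will meet the spec.)

R_th ≤ 3.26 kΩ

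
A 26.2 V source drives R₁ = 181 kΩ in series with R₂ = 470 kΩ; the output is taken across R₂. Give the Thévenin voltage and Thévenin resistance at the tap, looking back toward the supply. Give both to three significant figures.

V_th is the open-circuit tap voltage: 26.2 × 470/(181 + 470) = 18.9 V.
With the supply zeroed, R₁ and R₂ appear in parallel from the tap: R_th = R₁‖R₂ = (181 × 470)/651.0 = 131 kΩ.

V_th = 18.9 V, R_th = 131 kΩ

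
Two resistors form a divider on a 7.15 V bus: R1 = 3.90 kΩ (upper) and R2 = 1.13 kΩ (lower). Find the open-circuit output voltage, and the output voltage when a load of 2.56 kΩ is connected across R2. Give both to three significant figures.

Unloaded: 1.61 V; loaded: 1.20 V

Open-circuit: V = 7.15 × 1.13/(3.90 + 1.13) = 1.61 V.
With the load, R2 becomes R2‖R_L = 0.7840 kΩ, so V = 7.15 × 0.7840/4.684 = 1.20 V.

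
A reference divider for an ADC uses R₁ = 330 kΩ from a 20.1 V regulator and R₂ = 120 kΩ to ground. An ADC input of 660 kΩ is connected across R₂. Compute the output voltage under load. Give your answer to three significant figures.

The load sits in parallel with R₂: R₂‖R_L = (120 × 660) / (120 + 660) = 101.5 kΩ.
V_out = 20.1 × 101.5 / (330 + 101.5) = 20.1 × 101.5/431.5 = 4.73 V.

V_out ≈ 4.73 V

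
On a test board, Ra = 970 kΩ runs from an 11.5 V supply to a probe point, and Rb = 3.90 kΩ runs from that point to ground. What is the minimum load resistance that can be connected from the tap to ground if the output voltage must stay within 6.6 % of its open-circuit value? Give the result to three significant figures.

R_L(min) ≈ 55.0 kΩ

Output resistance R_th = Ra‖Rb = (970 × 3.90)/973.9 = 3.884 kΩ.
The fractional drop is R_th/(R_th + R_L); requiring this ≤ 0.0660 gives R_L ≥ R_th(1/0.0660 − 1) = 3.884 × 14.15 = 55.0 kΩ.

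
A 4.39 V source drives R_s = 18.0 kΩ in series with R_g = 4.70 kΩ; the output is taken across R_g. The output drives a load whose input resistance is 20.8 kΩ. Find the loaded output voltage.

The load sits in parallel with R_g: R_g‖R_L = (4.70 × 20.8) / (4.70 + 20.8) = 3.834 kΩ.
V_out = 4.39 × 3.834 / (18.0 + 3.834) = 4.39 × 3.834/21.83 = 0.771 V.
(Unloaded it would have been 0.909 V.)

V_out ≈ 0.771 V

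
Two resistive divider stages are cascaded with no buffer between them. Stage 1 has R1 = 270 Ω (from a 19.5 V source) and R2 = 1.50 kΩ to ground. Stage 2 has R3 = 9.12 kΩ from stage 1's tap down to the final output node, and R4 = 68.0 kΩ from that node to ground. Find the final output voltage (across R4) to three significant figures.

Stage 2 presents R3+R4 = 77120 Ω as a load on stage 1's tap.
Stage 1's lower leg becomes R2‖(R3+R4) = 1471 Ω, so V_mid = 19.5 × 1471/1741 = 16.48 V.
Stage 2 is itself unloaded: V_out = V_mid × R4/(R3+R4) = 16.48 × 68000/77120 = 14.5 V.

V_out ≈ 14.5 V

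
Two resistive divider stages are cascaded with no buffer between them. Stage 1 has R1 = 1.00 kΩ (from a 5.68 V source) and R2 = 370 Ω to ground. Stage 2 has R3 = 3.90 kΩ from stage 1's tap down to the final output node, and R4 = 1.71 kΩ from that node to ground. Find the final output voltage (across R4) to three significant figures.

Stage 2 presents R3+R4 = 5610 Ω as a load on stage 1's tap.
Stage 1's lower leg becomes R2‖(R3+R4) = 347.1 Ω, so V_mid = 5.68 × 347.1/1347 = 1.464 V.
Stage 2 is itself unloaded: V_out = V_mid × R4/(R3+R4) = 1.464 × 1710/5610 = 0.446 V.

V_out ≈ 0.446 V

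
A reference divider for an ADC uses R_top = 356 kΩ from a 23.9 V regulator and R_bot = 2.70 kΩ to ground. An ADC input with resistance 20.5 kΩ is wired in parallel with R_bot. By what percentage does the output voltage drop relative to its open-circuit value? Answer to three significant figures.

11.6 %

The divider's output (Thévenin) resistance is R_top‖R_bot = 2.680 kΩ.
Fractional drop under load = R_th/(R_th + R_L) = 2.680 / (2.680 + 20.5) = 0.1156.
So the output falls by 11.6 %.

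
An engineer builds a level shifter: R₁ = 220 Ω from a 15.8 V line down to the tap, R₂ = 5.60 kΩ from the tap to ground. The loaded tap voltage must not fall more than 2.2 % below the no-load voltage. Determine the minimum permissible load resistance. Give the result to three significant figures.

R_L(min) ≈ 9.41 kΩ

Output resistance R_th = R₁‖R₂ = (220 × 5600)/5820 = 211.7 Ω.
The fractional drop is R_th/(R_th + R_L); requiring this ≤ 0.0220 gives R_L ≥ R_th(1/0.0220 − 1) = 211.7 × 44.45 = 9.41 kΩ.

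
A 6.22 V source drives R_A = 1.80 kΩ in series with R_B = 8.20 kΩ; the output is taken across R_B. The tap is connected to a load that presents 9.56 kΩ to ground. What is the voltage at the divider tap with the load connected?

The load sits in parallel with R_B: R_B‖R_L = (8.20 × 9.56) / (8.20 + 9.56) = 4.414 kΩ.
V_out = 6.22 × 4.414 / (1.80 + 4.414) = 6.22 × 4.414/6.214 = 4.42 V.
(Unloaded it would have been 5.10 V.)

V_out ≈ 4.42 V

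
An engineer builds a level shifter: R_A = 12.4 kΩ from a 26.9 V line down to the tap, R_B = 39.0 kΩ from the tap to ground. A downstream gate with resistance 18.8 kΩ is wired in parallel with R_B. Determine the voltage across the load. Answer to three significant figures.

V_out ≈ 13.6 V

The load sits in parallel with R_B: R_B‖R_L = (39.0 × 18.8) / (39.0 + 18.8) = 12.69 kΩ.
V_out = 26.9 × 12.69 / (12.4 + 12.69) = 26.9 × 12.69/25.09 = 13.6 V.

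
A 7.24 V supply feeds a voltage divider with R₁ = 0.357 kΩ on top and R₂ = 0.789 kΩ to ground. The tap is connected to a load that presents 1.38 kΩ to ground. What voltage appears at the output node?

The load sits in parallel with R₂: R₂‖R_L = (789 × 1380) / (789 + 1380) = 502.0 Ω.
V_out = 7.24 × 502.0 / (357 + 502.0) = 7.24 × 502.0/859.0 = 4.23 V.

V_out ≈ 4.23 V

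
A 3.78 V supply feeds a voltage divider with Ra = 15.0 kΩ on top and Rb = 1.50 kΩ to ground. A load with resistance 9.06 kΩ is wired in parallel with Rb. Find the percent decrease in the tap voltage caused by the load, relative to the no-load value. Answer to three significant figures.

Unloaded V = 3.78 × 1.50/16.50 = 0.34364 V.
Loaded: Rb‖R_L = 1.287 kΩ, giving V = 3.78 × 1.287/16.29 = 0.29868 V.
Drop = (0.34364 − 0.29868) / 0.34364 = 13.1 %.

13.1 %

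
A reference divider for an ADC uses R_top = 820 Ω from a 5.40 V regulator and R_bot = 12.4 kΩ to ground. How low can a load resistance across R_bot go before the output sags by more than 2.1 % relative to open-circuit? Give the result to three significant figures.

Output resistance R_th = R_top‖R_bot = (820 × 12400)/13220 = 769.1 Ω.
The fractional drop is R_th/(R_th + R_L); requiring this ≤ 0.0210 gives R_L ≥ R_th(1/0.0210 − 1) = 769.1 × 46.62 = 35.9 kΩ.

R_L(min) ≈ 35.9 kΩ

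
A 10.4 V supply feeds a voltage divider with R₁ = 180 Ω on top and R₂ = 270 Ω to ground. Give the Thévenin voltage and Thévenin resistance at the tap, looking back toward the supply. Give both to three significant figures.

V_th = 6.24 V, R_th = 108 Ω

V_th is the open-circuit tap voltage: 10.4 × 270/(180 + 270) = 6.24 V.
With the supply zeroed, R₁ and R₂ appear in parallel from the tap: R_th = R₁‖R₂ = (180 × 270)/450.0 = 108 Ω.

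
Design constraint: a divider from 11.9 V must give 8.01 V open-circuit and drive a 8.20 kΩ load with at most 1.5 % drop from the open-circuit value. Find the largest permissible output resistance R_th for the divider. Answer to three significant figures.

R_th ≤ 125 Ω

Loading drop = R_th/(R_th + R_L) ≤ 0.0150, so R_th ≤ R_L · ε/(1−ε) = 8.20 kΩ × 0.0150/0.9850 = 125 Ω.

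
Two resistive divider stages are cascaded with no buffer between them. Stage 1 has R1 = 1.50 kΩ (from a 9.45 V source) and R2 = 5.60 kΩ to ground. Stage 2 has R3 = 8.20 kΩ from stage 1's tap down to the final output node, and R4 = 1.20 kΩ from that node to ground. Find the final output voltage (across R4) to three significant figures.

Stage 2 presents R3+R4 = 9.400 kΩ as a load on stage 1's tap.
Stage 1's lower leg becomes R2‖(R3+R4) = 3.509 kΩ, so V_mid = 9.45 × 3.509/5.009 = 6.620 V.
Stage 2 is itself unloaded: V_out = V_mid × R4/(R3+R4) = 6.620 × 1.20/9.400 = 0.845 V.

V_out ≈ 0.845 V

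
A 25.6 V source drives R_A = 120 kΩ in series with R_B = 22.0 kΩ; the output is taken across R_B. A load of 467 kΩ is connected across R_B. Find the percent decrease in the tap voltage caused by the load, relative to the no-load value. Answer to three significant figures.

3.83 %

The divider's output (Thévenin) resistance is R_A‖R_B = 18.59 kΩ.
Fractional drop under load = R_th/(R_th + R_L) = 18.59 / (18.59 + 467) = 0.03829.
So the output falls by 3.83 %.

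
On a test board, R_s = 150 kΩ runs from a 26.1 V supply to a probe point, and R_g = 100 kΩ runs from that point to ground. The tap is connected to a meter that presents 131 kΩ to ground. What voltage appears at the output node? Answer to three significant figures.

V_out ≈ 7.16 V

The load sits in parallel with R_g: R_g‖R_L = (100 × 131) / (100 + 131) = 56.71 kΩ.
V_out = 26.1 × 56.71 / (150 + 56.71) = 26.1 × 56.71/206.7 = 7.16 V.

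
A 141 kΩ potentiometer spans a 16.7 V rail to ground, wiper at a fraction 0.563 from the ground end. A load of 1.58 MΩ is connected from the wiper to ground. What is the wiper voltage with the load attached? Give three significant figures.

The wiper splits the pot into (1−α)R = 61.62 kΩ above and αR = 79.38 kΩ below.
Lower section ‖ load = 75.59 kΩ.
V_wiper = 16.7 × 75.59/(61.62 + 75.59) = 9.20 V.

V ≈ 9.20 V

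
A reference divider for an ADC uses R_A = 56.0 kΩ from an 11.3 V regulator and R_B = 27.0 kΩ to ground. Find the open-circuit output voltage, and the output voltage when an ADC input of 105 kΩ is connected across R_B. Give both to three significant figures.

Unloaded: 3.68 V; loaded: 3.13 V

Open-circuit: V = 11.3 × 27.0/(56.0 + 27.0) = 3.68 V.
With the load, R_B becomes R_B‖R_L = 21.48 kΩ, so V = 11.3 × 21.48/77.48 = 3.13 V.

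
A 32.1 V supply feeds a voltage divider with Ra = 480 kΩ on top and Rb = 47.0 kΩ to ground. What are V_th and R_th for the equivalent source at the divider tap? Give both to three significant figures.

V_th = 2.86 V, R_th = 42.8 kΩ

V_th is the open-circuit tap voltage: 32.1 × 47.0/(480 + 47.0) = 2.86 V.
With the supply zeroed, Ra and Rb appear in parallel from the tap: R_th = Ra‖Rb = (480 × 47.0)/527.0 = 42.8 kΩ.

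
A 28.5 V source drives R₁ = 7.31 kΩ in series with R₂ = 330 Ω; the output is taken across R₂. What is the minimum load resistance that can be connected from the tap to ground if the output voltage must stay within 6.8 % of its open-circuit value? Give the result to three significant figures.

Output resistance R_th = R₁‖R₂ = (7310 × 330)/7640 = 315.7 Ω.
The fractional drop is R_th/(R_th + R_L); requiring this ≤ 0.0680 gives R_L ≥ R_th(1/0.0680 − 1) = 315.7 × 13.71 = 4.33 kΩ.

R_L(min) ≈ 4.33 kΩ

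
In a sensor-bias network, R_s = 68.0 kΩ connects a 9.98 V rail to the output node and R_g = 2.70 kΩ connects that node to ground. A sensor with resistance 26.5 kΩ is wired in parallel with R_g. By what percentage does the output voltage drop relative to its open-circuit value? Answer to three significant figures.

Unloaded V = 9.98 × 2.70/70.70 = 0.38113 V.
Loaded: R_g‖R_L = 2.450 kΩ, giving V = 9.98 × 2.450/70.45 = 0.34712 V.
Drop = (0.38113 − 0.34712) / 0.38113 = 8.92 %.

8.92 %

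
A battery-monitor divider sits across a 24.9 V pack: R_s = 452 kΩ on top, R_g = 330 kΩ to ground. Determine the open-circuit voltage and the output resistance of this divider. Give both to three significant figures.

V_th = 10.5 V, R_th = 191 kΩ

V_th is the open-circuit tap voltage: 24.9 × 330/(452 + 330) = 10.5 V.
With the supply zeroed, R_s and R_g appear in parallel from the tap: R_th = R_s‖R_g = (452 × 330)/782.0 = 191 kΩ.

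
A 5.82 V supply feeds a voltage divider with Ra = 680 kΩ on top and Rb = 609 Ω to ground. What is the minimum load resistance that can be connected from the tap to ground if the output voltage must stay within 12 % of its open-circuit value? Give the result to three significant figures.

Output resistance R_th = Ra‖Rb = (680000 × 609)/680600 = 608.5 Ω.
The fractional drop is R_th/(R_th + R_L); requiring this ≤ 0.120 gives R_L ≥ R_th(1/0.120 − 1) = 608.5 × 7.333 = 4.46 kΩ.

R_L(min) ≈ 4.46 kΩ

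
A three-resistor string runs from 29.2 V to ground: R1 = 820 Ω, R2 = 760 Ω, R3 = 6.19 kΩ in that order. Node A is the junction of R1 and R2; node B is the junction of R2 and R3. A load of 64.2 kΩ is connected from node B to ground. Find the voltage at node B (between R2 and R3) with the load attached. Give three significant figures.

At node B, R3 is in parallel with the load: R3‖R_L = 5646 Ω.
Below node A the resistance is R2 + (R3‖R_L) = 6406 Ω, so V_A = 29.2 × 6406/7226 = 25.89 V.
Then V_B = V_A × (R3‖R_L)/(R2 + R3‖R_L) = 25.89 × 5646/6406 = 22.8 V.

V ≈ 22.8 V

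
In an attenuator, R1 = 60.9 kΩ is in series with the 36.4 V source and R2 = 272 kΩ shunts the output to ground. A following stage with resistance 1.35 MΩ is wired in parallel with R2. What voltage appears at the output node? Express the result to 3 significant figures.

V_out ≈ 28.7 V

The load sits in parallel with R2: R2‖R_L = (272 × 1350) / (272 + 1350) = 226.4 kΩ.
V_out = 36.4 × 226.4 / (60.9 + 226.4) = 36.4 × 226.4/287.3 = 28.7 V.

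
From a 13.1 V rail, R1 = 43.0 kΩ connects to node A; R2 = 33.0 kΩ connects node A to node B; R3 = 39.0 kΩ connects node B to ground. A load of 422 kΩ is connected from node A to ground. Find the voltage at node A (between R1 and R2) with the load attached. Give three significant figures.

V ≈ 7.71 V

Below node A the series string R2+R3 = 72.00 kΩ sits in parallel with the 422 kΩ load: 61.51 kΩ.
V_A = 13.1 × 61.51/(43.0 + 61.51) = 7.71 V.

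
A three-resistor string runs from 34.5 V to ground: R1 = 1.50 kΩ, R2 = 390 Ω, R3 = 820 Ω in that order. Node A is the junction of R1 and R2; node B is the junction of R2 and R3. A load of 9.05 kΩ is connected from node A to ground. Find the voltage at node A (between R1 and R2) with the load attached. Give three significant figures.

V ≈ 14.3 V

Below node A the series string R2+R3 = 1210 Ω sits in parallel with the 9050 Ω load: 1067 Ω.
V_A = 34.5 × 1067/(1500 + 1067) = 14.3 V.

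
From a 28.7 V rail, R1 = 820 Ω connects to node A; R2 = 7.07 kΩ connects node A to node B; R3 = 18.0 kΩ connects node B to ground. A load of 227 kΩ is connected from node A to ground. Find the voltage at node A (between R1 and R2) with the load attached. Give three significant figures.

V ≈ 27.7 V

Below node A the series string R2+R3 = 25070 Ω sits in parallel with the 227000 Ω load: 22580 Ω.
V_A = 28.7 × 22580/(820 + 22580) = 27.7 V.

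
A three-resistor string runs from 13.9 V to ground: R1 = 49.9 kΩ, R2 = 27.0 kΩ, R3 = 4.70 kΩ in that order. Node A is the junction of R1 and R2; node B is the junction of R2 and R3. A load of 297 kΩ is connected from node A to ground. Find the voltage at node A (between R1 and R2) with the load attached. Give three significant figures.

Below node A the series string R2+R3 = 31.70 kΩ sits in parallel with the 297 kΩ load: 28.64 kΩ.
V_A = 13.9 × 28.64/(49.9 + 28.64) = 5.07 V.

V ≈ 5.07 V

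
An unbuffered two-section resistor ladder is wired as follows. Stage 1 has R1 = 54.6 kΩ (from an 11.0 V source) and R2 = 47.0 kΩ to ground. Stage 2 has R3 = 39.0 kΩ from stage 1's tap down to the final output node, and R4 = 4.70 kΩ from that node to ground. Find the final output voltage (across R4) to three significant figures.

V_out ≈ 0.347 V

Stage 2 presents R3+R4 = 43.70 kΩ as a load on stage 1's tap.
Stage 1's lower leg becomes R2‖(R3+R4) = 22.64 kΩ, so V_mid = 11.0 × 22.64/77.24 = 3.225 V.
Stage 2 is itself unloaded: V_out = V_mid × R4/(R3+R4) = 3.225 × 4.70/43.70 = 0.347 V.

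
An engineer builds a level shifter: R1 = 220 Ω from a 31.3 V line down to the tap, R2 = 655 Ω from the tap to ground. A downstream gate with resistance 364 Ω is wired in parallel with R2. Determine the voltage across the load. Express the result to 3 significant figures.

V_out ≈ 16.1 V

The load sits in parallel with R2: R2‖R_L = (655 × 364) / (655 + 364) = 234.0 Ω.
V_out = 31.3 × 234.0 / (220 + 234.0) = 31.3 × 234.0/454.0 = 16.1 V.
(Unloaded it would have been 23.4 V.)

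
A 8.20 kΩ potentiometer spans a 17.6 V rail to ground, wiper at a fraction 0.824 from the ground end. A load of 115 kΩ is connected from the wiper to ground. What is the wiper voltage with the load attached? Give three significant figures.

The wiper splits the pot into (1−α)R = 1.443 kΩ above and αR = 6.757 kΩ below.
Lower section ‖ load = 6.382 kΩ.
V_wiper = 17.6 × 6.382/(1.443 + 6.382) = 14.4 V.

V ≈ 14.4 V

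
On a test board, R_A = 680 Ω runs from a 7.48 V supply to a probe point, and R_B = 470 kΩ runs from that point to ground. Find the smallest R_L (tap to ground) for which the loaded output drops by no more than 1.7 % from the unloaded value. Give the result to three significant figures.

Output resistance R_th = R_A‖R_B = (680 × 470000)/470700 = 679.0 Ω.
The fractional drop is R_th/(R_th + R_L); requiring this ≤ 0.0170 gives R_L ≥ R_th(1/0.0170 − 1) = 679.0 × 57.82 = 39.3 kΩ.

R_L(min) ≈ 39.3 kΩ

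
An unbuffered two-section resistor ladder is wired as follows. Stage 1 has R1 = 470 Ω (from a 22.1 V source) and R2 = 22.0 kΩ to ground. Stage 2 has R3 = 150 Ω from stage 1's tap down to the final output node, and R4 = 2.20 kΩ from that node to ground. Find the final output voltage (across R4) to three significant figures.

V_out ≈ 16.9 V

Stage 2 presents R3+R4 = 2350 Ω as a load on stage 1's tap.
Stage 1's lower leg becomes R2‖(R3+R4) = 2123 Ω, so V_mid = 22.1 × 2123/2593 = 18.09 V.
Stage 2 is itself unloaded: V_out = V_mid × R4/(R3+R4) = 18.09 × 2200/2350 = 16.9 V.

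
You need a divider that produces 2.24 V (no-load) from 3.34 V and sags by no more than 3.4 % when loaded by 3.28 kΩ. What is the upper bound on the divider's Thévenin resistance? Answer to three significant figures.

Loading drop = R_th/(R_th + R_L) ≤ 0.0340, so R_th ≤ R_L · ε/(1−ε) = 3.28 kΩ × 0.0340/0.9660 = 115 Ω.
(Any R1, R2 with R2/(R1+R2) = 0.671 and R1‖R2 ≤ 115 Ω will meet the spec.)

R_th ≤ 115 Ω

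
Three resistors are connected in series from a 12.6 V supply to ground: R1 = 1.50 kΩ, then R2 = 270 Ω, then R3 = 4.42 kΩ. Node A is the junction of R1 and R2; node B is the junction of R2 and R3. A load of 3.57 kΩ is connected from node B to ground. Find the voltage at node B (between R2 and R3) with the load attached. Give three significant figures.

At node B, R3 is in parallel with the load: R3‖R_L = 1975 Ω.
Below node A the resistance is R2 + (R3‖R_L) = 2245 Ω, so V_A = 12.6 × 2245/3745 = 7.553 V.
Then V_B = V_A × (R3‖R_L)/(R2 + R3‖R_L) = 7.553 × 1975/2245 = 6.64 V.

V ≈ 6.64 V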